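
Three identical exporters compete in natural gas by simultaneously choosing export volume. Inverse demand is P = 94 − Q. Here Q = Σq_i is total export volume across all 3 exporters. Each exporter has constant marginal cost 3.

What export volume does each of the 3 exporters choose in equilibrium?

22.75

A representative exporter's profit is π_i = q_i(94 − Q) − 3q_i, with Q = q_i + Σ_{j≠i} q_j.
First-order condition: 91 − 2q_i − Σ_{j≠i} q_j = 0.
In a symmetric equilibrium every exporter chooses the same q, so Σ_{j≠i} q_j = 2q. The condition becomes 91 − 4q = 0, giving q = 91/4 = 22.75.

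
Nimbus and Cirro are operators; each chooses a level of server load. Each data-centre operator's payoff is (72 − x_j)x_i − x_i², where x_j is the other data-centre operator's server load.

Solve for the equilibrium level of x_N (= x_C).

24

Nimbus's payoff is (72 − x_C)x_N − x_N².
∂π/∂x_N = 72 − x_C − 2x_N = 0, so x_N = 36 − 0.5x_C.
Setting x_N = x_C in the reaction function: x_N = 36 − 0.5x_N, so x_N = 36 / 1.5 = 24.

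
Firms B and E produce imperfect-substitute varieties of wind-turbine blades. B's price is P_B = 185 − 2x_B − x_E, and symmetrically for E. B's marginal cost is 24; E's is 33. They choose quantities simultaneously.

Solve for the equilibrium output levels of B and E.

32.8, 29.8

Firm B's profit: π = x_B(185 − 2x_B − x_E) − 24x_B.
∂π/∂x_B = 161 − 4x_B − x_E = 0 ⇒ x_B = 40.25 − 0.25x_E.
Similarly x_E = 38 − 0.25x_B.
Substituting the second reaction function into the first: x_B = 40.25 − 0.25(38 − 0.25x_B), which gives 0.9375x_B = 30.75 ⇒ x_B = 32.8.
Then x_E = 38 − 0.25·32.8 = 29.8.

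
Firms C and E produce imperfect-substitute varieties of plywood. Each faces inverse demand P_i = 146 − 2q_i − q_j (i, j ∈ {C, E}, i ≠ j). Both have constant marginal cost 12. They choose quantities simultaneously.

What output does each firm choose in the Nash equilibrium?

Firm C's profit: π = q_C(146 − 2q_C − q_E) − 12q_C.
∂π/∂q_C = 134 − 4q_C − q_E = 0 ⇒ q_C = 33.5 − 0.25q_E.
By symmetry q_E = q_C; substituting into the reaction function, 1.25q_C = 33.5 and q_C = 26.8.

26.8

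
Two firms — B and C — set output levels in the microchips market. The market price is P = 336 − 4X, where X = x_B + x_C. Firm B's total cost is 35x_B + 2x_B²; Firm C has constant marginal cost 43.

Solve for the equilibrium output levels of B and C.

Firm B's profit: π = x_B(336 − 4(x_B + x_C)) − 35x_B − 2x_B².
∂π/∂x_B = 301 − 12x_B − 4x_C = 0, so x_B = 301/12 − (1/3)x_C.
For C: ∂π/∂x_C = 293 − 8x_C − 4x_B = 0 ⇒ x_C = 36.625 − 0.5x_B.
Substituting the second reaction function into the first: x_B = 301/12 − (1/3)(36.625 − 0.5x_B), which gives (5/6)x_B = 12.875 ⇒ x_B = 15.45.
Then x_C = 36.625 − 0.5·15.45 = 28.9.

15.45, 28.9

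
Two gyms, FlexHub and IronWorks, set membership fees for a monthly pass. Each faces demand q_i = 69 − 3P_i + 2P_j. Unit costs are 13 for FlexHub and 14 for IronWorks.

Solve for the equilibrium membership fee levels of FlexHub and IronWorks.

FlexHub's profit: π = (P_{FlexHub} − 13)(69 − 3P_{FlexHub} + 2P_{IronWorks}).
∂π/∂P_{FlexHub} = 108 − 6P_{FlexHub} + 2P_{IronWorks} = 0 ⇒ P_{FlexHub} = 18 + (1/3)P_{IronWorks}.
Similarly P_{IronWorks} = 18.5 + (1/3)P_{FlexHub}.
Solving the two reaction functions simultaneously: (1 − (1/3)(1/3))P_{FlexHub} = 18 + (1/3)·18.5, so (8/9)P_{FlexHub} = 145/6 and P_{FlexHub} = 27.1875.
Then P_{IronWorks} = 18.5 + (1/3)·27.1875 = 27.5625.

27.1875, 27.5625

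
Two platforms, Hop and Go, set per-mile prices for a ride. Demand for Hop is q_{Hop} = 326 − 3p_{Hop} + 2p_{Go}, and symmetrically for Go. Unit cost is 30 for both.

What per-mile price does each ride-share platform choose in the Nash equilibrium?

104

Hop's profit: π = (p_{Hop} − 30)(326 − 3p_{Hop} + 2p_{Go}).
∂π/∂p_{Hop} = 416 − 6p_{Hop} + 2p_{Go} = 0 ⇒ p_{Hop} = 208/3 + (1/3)p_{Go}.
By symmetry p_{Go} = p_{Hop}; substituting into the reaction function, (2/3)p_{Hop} = 208/3 and p_{Hop} = 104.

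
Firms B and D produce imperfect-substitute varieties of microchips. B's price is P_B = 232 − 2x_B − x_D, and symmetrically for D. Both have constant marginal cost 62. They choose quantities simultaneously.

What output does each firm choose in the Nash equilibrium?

Firm B's profit: π = x_B(232 − 2x_B − x_D) − 62x_B.
∂π/∂x_B = 170 − 4x_B − x_D = 0 ⇒ x_B = 42.5 − 0.25x_D.
By symmetry x_D = x_B; substituting into the reaction function, 1.25x_B = 42.5 and x_B = 34.

34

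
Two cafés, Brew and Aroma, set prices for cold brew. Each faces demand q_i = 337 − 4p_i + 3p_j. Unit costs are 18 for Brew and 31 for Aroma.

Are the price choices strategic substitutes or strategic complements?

strategic complements

Brew's profit: π = (p_{Brew} − 18)(337 − 4p_{Brew} + 3p_{Aroma}).
∂π/∂p_{Brew} = 409 − 8p_{Brew} + 3p_{Aroma} = 0 ⇒ p_{Brew} = 51.125 + 0.375p_{Aroma}.
The best-response slope dp_{Brew}/dp_{Aroma} = 0.375 > 0: the reaction function is upward-sloping, so the choices are strategic complements.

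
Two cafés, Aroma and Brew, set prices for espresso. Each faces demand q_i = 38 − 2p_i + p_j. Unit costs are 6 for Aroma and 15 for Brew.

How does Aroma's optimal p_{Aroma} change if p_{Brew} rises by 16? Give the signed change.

4

Aroma's profit: π = (p_{Aroma} − 6)(38 − 2p_{Aroma} + p_{Brew}).
∂π/∂p_{Aroma} = 50 − 4p_{Aroma} + p_{Brew} = 0 ⇒ p_{Aroma} = 12.5 + 0.25p_{Brew}.
The reaction-function slope is 0.25, so a 16-unit rise in p_{Brew} moves p_{Aroma} by 0.25 × 16 = 4. Aroma's best response rises — the actions are strategic complements.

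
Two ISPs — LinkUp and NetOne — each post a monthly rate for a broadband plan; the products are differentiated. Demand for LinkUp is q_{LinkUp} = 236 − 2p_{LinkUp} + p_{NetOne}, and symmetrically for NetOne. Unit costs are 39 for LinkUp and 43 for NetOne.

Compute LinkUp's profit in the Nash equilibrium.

LinkUp's profit: π = (p_{LinkUp} − 39)(236 − 2p_{LinkUp} + p_{NetOne}).
∂π/∂p_{LinkUp} = 314 − 4p_{LinkUp} + p_{NetOne} = 0 ⇒ p_{LinkUp} = 78.5 + 0.25p_{NetOne}.
Similarly p_{NetOne} = 80.5 + 0.25p_{LinkUp}.
Plugging p_{NetOne} into LinkUp's best response: p_{LinkUp} = 78.5 + 0.25(80.5 + 0.25p_{LinkUp}) ⇒ 0.9375p_{LinkUp} = 98.625, so p_{LinkUp} = 105.2.
Then p_{NetOne} = 80.5 + 0.25·105.2 = 106.8.
q_{LinkUp} = 236 − 2·105.2 + 106.8 = 132.4.
Profit = (105.2 − 39)·132.4 = 8764.88.

8764.88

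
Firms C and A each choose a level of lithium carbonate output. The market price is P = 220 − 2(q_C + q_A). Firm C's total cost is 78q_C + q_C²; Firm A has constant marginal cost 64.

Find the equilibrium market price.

Firm C's profit: π = q_C(220 − 2(q_C + q_A)) − 78q_C − q_C².
∂π/∂q_C = 142 − 6q_C − 2q_A = 0, so q_C = 71/3 − (1/3)q_A.
For A: ∂π/∂q_A = 156 − 4q_A − 2q_C = 0 ⇒ q_A = 39 − 0.5q_C.
Substituting the second reaction function into the first: q_C = 71/3 − (1/3)(39 − 0.5q_C), which gives (5/6)q_C = 32/3 ⇒ q_C = 12.8.
Then q_A = 39 − 0.5·12.8 = 32.6.
Equilibrium price: P = 220 − 2·45.4 = 129.2.

129.2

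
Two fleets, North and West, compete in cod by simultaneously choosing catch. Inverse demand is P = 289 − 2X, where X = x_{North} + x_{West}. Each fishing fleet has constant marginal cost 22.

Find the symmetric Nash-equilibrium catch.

Fishing fleet North's profit: π = x_{North}(289 − 2(x_{North} + x_{West})) − 22x_{North}.
∂π/∂x_{North} = 267 − 4x_{North} − 2x_{West} = 0, so x_{North} = 66.75 − 0.5x_{West}.
The game is symmetric, so in equilibrium x_{West} = x_{North}: the reaction function gives 1.5x_{North} = 66.75, hence x_{North} = 44.5.

44.5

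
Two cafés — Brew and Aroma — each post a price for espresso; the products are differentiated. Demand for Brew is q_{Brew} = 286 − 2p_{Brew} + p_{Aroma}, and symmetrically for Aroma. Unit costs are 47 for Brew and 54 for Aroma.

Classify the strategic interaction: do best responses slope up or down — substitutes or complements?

Brew's profit: π = (p_{Brew} − 47)(286 − 2p_{Brew} + p_{Aroma}).
∂π/∂p_{Brew} = 380 − 4p_{Brew} + p_{Aroma} = 0 ⇒ p_{Brew} = 95 + 0.25p_{Aroma}.
The best-response slope dp_{Brew}/dp_{Aroma} = 0.25 > 0: the reaction function is upward-sloping, so the choices are strategic complements.

strategic complements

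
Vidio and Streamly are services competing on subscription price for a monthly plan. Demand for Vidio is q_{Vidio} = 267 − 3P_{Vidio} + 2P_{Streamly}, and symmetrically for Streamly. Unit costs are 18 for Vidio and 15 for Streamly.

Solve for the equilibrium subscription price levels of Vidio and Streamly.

79.6875, 78.5625

Vidio's profit: π = (P_{Vidio} − 18)(267 − 3P_{Vidio} + 2P_{Streamly}).
∂π/∂P_{Vidio} = 321 − 6P_{Vidio} + 2P_{Streamly} = 0 ⇒ P_{Vidio} = 53.5 + (1/3)P_{Streamly}.
Similarly P_{Streamly} = 52 + (1/3)P_{Vidio}.
Substituting the second reaction function into the first: P_{Vidio} = 53.5 + (1/3)(52 + (1/3)P_{Vidio}), which gives (8/9)P_{Vidio} = 425/6 ⇒ P_{Vidio} = 79.6875.
Then P_{Streamly} = 52 + (1/3)·79.6875 = 78.5625.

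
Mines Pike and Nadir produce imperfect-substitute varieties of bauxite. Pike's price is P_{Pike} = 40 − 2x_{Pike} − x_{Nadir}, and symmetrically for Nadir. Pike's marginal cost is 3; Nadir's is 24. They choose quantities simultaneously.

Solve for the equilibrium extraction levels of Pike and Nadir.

Mine Pike's profit: π = x_{Pike}(40 − 2x_{Pike} − x_{Nadir}) − 3x_{Pike}.
∂π/∂x_{Pike} = 37 − 4x_{Pike} − x_{Nadir} = 0 ⇒ x_{Pike} = 9.25 − 0.25x_{Nadir}.
Similarly x_{Nadir} = 4 − 0.25x_{Pike}.
Substituting the second reaction function into the first: x_{Pike} = 9.25 − 0.25(4 − 0.25x_{Pike}), which gives 0.9375x_{Pike} = 8.25 ⇒ x_{Pike} = 8.8.
Then x_{Nadir} = 4 − 0.25·8.8 = 1.8.

8.8, 1.8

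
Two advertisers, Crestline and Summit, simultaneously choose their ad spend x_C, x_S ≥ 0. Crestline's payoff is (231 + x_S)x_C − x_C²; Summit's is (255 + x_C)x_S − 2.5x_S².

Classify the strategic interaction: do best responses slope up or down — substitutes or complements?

Expanding Crestline's payoff: 231x_C + x_Sx_C − x_C².
∂π/∂x_C = 231 + x_S − 2x_C = 0, so x_C = 115.5 + 0.5x_S.
The best-response slope dx_C/dx_S = 0.5 > 0: the reaction function is upward-sloping, so the choices are strategic complements.

strategic complements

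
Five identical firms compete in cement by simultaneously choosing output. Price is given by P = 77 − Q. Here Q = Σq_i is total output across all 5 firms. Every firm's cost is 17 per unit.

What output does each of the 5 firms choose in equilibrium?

A representative firm's profit is π_i = q_i(77 − Q) − 17q_i, with Q = q_i + Σ_{j≠i} q_j.
First-order condition: 60 − 2q_i − Σ_{j≠i} q_j = 0.
Imposing symmetry (q_j = q for all j) turns Σ_{j≠i} q_j into 4q, so 60 = 6q and q = 10.

10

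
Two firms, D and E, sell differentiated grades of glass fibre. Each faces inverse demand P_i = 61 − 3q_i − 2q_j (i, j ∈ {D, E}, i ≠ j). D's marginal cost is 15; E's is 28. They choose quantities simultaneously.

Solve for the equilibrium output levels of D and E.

6.5625, 3.3125

Firm D's profit: π = q_D(61 − 3q_D − 2q_E) − 15q_D.
∂π/∂q_D = 46 − 6q_D − 2q_E = 0 ⇒ q_D = 23/3 − (1/3)q_E.
Similarly q_E = 5.5 − (1/3)q_D.
Solving the two reaction functions simultaneously: (1 − (−1/3)(−1/3))q_D = 23/3 − (1/3)·5.5, so (8/9)q_D = 35/6 and q_D = 6.5625.
Then q_E = 5.5 − (1/3)·6.5625 = 3.3125.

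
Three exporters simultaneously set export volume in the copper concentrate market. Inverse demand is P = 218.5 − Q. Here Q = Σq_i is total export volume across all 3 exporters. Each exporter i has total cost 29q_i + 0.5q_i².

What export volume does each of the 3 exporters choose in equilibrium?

37.9

A representative exporter's profit is π_i = q_i(218.5 − Q) − 29q_i − 0.5q_i², with Q = q_i + Σ_{j≠i} q_j.
First-order condition: 189.5 − 3q_i − Σ_{j≠i} q_j = 0.
With identical exporters, set every q_j = q: then 189.5 − 3q − 2q = 0, i.e. q = 189.5/5 = 37.9.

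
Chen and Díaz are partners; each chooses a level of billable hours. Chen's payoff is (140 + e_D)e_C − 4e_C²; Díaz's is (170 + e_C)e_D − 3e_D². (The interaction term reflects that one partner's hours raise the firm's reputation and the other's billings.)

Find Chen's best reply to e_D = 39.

22.375

Expanding Chen's payoff: 140e_C + e_De_C − 4e_C².
∂π/∂e_C = 140 + e_D − 8e_C = 0, so e_C = 17.5 + 0.125e_D.
At e_D = 39: e_C = 17.5 + 0.125·39 = 22.375.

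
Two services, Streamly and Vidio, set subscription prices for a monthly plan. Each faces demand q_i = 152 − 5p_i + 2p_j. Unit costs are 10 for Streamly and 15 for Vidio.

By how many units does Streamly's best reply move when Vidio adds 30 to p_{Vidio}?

Streamly's profit: π = (p_{Streamly} − 10)(152 − 5p_{Streamly} + 2p_{Vidio}).
∂π/∂p_{Streamly} = 202 − 10p_{Streamly} + 2p_{Vidio} = 0 ⇒ p_{Streamly} = 20.2 + 0.2p_{Vidio}.
The reaction-function slope is 0.2, so a 30-unit rise in p_{Vidio} moves p_{Streamly} by 0.2 × 30 = 6. Streamly's best response rises — the actions are strategic complements.

6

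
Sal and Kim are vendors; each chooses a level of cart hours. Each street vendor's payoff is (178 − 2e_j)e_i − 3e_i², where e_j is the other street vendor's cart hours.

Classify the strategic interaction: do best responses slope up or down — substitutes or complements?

Sal's payoff is (178 − 2e_K)e_S − 3e_S².
∂π/∂e_S = 178 − 2e_K − 6e_S = 0, so e_S = 89/3 − (1/3)e_K.
The best-response slope de_S/de_K = −1/3 < 0: the reaction function is downward-sloping, so the choices are strategic substitutes.

strategic substitutes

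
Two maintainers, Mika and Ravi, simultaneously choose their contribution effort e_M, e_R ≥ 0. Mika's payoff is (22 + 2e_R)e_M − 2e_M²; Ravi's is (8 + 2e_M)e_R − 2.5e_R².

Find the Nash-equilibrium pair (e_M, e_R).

7.875, 4.75

Expanding Mika's payoff: 22e_M + 2e_Re_M − 2e_M².
∂π/∂e_M = 22 + 2e_R − 4e_M = 0, so e_M = 5.5 + 0.5e_R.
Likewise for Ravi: e_R = 1.6 + 0.4e_M.
Plugging e_R into Mika's best response: e_M = 5.5 + 0.5(1.6 + 0.4e_M) ⇒ 0.8e_M = 6.3, so e_M = 7.875.
Then e_R = 1.6 + 0.4·7.875 = 4.75.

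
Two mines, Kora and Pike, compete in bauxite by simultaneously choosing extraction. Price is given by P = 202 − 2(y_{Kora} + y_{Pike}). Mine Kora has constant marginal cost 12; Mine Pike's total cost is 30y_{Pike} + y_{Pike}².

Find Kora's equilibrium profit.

Mine Kora's profit: π = y_{Kora}(202 − 2(y_{Kora} + y_{Pike})) − 12y_{Kora}.
∂π/∂y_{Kora} = 190 − 4y_{Kora} − 2y_{Pike} = 0, so y_{Kora} = 47.5 − 0.5y_{Pike}.
For Pike: ∂π/∂y_{Pike} = 172 − 6y_{Pike} − 2y_{Kora} = 0 ⇒ y_{Pike} = 86/3 − (1/3)y_{Kora}.
Plugging y_{Pike} into Kora's best response: y_{Kora} = 47.5 − 0.5(86/3 − (1/3)y_{Kora}) ⇒ (5/6)y_{Kora} = 199/6, so y_{Kora} = 39.8.
Then y_{Pike} = 86/3 − (1/3)·39.8 = 15.4.
Price P = 202 − 2·55.2 = 91.6.
Kora's profit: (91.6 − 12)·39.8 = 3168.08.

3168.08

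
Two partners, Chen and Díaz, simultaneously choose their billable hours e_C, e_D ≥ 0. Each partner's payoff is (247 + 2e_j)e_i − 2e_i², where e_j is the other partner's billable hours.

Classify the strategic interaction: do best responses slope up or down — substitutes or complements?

Chen's payoff is (247 + 2e_D)e_C − 2e_C².
∂π/∂e_C = 247 + 2e_D − 4e_C = 0, so e_C = 61.75 + 0.5e_D.
The best-response slope de_C/de_D = 0.5 > 0: the reaction function is upward-sloping, so the choices are strategic complements.

strategic complements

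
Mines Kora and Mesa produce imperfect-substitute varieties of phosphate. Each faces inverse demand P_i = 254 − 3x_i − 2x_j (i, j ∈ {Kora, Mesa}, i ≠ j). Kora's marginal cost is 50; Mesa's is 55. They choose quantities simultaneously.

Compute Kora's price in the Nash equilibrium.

127.4375

Mine Kora's profit: π = x_{Kora}(254 − 3x_{Kora} − 2x_{Mesa}) − 50x_{Kora}.
∂π/∂x_{Kora} = 204 − 6x_{Kora} − 2x_{Mesa} = 0 ⇒ x_{Kora} = 34 − (1/3)x_{Mesa}.
Similarly x_{Mesa} = 199/6 − (1/3)x_{Kora}.
Substituting the second reaction function into the first: x_{Kora} = 34 − (1/3)(199/6 − (1/3)x_{Kora}), which gives (8/9)x_{Kora} = 413/18 ⇒ x_{Kora} = 25.8125.
Then x_{Mesa} = 199/6 − (1/3)·25.8125 = 24.5625.
P_{Kora} = 254 − 3·25.8125 − 2·24.5625 = 127.4375.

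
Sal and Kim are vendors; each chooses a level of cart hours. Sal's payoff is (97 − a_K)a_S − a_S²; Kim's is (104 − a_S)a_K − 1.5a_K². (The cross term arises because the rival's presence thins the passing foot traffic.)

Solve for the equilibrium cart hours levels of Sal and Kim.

Expanding Sal's payoff: 97a_S − a_Ka_S − a_S².
∂π/∂a_S = 97 − a_K − 2a_S = 0, so a_S = 48.5 − 0.5a_K.
Likewise for Kim: a_K = 104/3 − (1/3)a_S.
Substituting the second reaction function into the first: a_S = 48.5 − 0.5(104/3 − (1/3)a_S), which gives (5/6)a_S = 187/6 ⇒ a_S = 37.4.
Then a_K = 104/3 − (1/3)·37.4 = 22.2.

37.4, 22.2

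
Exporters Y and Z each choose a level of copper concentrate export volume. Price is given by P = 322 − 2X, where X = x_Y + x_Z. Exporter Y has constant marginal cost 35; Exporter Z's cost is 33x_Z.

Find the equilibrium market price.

Exporter Y's profit: π = x_Y(322 − 2(x_Y + x_Z)) − 35x_Y.
∂π/∂x_Y = 287 − 4x_Y − 2x_Z = 0, so x_Y = 71.75 − 0.5x_Z.
By the same steps for Z: x_Z = 72.25 − 0.5x_Y.
Solving the two reaction functions simultaneously: (1 − (−0.5)(−0.5))x_Y = 71.75 − 0.5·72.25, so 0.75x_Y = 35.625 and x_Y = 47.5.
Then x_Z = 72.25 − 0.5·47.5 = 48.5.
Equilibrium price: P = 322 − 2·96 = 130.

130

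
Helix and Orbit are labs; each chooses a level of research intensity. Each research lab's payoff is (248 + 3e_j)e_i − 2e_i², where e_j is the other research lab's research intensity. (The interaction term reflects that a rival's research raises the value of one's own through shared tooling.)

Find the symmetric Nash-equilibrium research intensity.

248

Helix's payoff is (248 + 3e_O)e_H − 2e_H².
∂π/∂e_H = 248 + 3e_O − 4e_H = 0, so e_H = 62 + 0.75e_O.
By symmetry e_O = e_H; substituting into the reaction function, 0.25e_H = 62 and e_H = 248.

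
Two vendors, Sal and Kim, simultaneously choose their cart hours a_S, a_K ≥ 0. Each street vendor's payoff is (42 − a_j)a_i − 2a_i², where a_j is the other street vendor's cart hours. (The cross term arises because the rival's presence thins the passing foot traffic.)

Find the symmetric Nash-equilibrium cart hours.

Sal's payoff is (42 − a_K)a_S − 2a_S².
∂π/∂a_S = 42 − a_K − 4a_S = 0, so a_S = 10.5 − 0.25a_K.
By symmetry a_K = a_S; substituting into the reaction function, 1.25a_S = 10.5 and a_S = 8.4.

8.4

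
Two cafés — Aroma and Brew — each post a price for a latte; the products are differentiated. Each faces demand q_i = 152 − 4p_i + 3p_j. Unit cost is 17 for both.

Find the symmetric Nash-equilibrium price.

44

Aroma's profit: π = (p_{Aroma} − 17)(152 − 4p_{Aroma} + 3p_{Brew}).
∂π/∂p_{Aroma} = 220 − 8p_{Aroma} + 3p_{Brew} = 0 ⇒ p_{Aroma} = 27.5 + 0.375p_{Brew}.
By symmetry p_{Brew} = p_{Aroma}; substituting into the reaction function, 0.625p_{Aroma} = 27.5 and p_{Aroma} = 44.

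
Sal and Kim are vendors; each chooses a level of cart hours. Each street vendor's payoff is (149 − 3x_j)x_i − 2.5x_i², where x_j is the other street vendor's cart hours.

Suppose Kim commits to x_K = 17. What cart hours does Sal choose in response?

Sal's payoff is (149 − 3x_K)x_S − 2.5x_S².
∂π/∂x_S = 149 − 3x_K − 5x_S = 0, so x_S = 29.8 − 0.6x_K.
At x_K = 17: x_S = 29.8 − 0.6·17 = 19.6.

19.6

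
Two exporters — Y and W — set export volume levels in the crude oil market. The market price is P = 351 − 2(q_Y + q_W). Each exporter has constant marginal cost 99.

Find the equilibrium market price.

183

Exporter Y's profit: π = q_Y(351 − 2(q_Y + q_W)) − 99q_Y.
∂π/∂q_Y = 252 − 4q_Y − 2q_W = 0, so q_Y = 63 − 0.5q_W.
By symmetry q_W = q_Y; substituting into the reaction function, 1.5q_Y = 63 and q_Y = 42.
Equilibrium price: P = 351 − 2·84 = 183.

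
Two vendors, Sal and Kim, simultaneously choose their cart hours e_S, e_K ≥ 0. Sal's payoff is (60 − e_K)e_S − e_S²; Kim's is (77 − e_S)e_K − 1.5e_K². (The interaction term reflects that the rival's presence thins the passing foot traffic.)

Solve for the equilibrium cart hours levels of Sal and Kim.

Expanding Sal's payoff: 60e_S − e_Ke_S − e_S².
∂π/∂e_S = 60 − e_K − 2e_S = 0, so e_S = 30 − 0.5e_K.
Likewise for Kim: e_K = 77/3 − (1/3)e_S.
Substituting the second reaction function into the first: e_S = 30 − 0.5(77/3 − (1/3)e_S), which gives (5/6)e_S = 103/6 ⇒ e_S = 20.6.
Then e_K = 77/3 − (1/3)·20.6 = 18.8.

20.6, 18.8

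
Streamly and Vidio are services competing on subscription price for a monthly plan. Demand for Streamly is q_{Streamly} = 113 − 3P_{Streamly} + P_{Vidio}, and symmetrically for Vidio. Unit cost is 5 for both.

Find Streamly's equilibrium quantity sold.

61.8

Streamly's profit: π = (P_{Streamly} − 5)(113 − 3P_{Streamly} + P_{Vidio}).
∂π/∂P_{Streamly} = 128 − 6P_{Streamly} + P_{Vidio} = 0 ⇒ P_{Streamly} = 64/3 + (1/6)P_{Vidio}.
By symmetry P_{Vidio} = P_{Streamly}; substituting into the reaction function, (5/6)P_{Streamly} = 64/3 and P_{Streamly} = 25.6.
q_{Streamly} = 113 − 3·25.6 + 25.6 = 61.8.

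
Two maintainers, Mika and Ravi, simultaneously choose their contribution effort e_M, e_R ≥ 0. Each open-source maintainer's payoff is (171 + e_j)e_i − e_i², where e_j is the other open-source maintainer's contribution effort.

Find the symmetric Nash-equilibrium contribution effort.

171

Mika's payoff is (171 + e_R)e_M − e_M².
∂π/∂e_M = 171 + e_R − 2e_M = 0, so e_M = 85.5 + 0.5e_R.
Setting e_M = e_R in the reaction function: e_M = 85.5 + 0.5e_M, so e_M = 85.5 / 0.5 = 171.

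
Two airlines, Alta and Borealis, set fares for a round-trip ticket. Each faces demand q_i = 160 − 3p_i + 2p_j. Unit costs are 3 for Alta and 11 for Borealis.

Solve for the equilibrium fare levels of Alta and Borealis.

43.75, 46.75

Alta's profit: π = (p_{Alta} − 3)(160 − 3p_{Alta} + 2p_{Borealis}).
∂π/∂p_{Alta} = 169 − 6p_{Alta} + 2p_{Borealis} = 0 ⇒ p_{Alta} = 169/6 + (1/3)p_{Borealis}.
Similarly p_{Borealis} = 193/6 + (1/3)p_{Alta}.
Substituting the second reaction function into the first: p_{Alta} = 169/6 + (1/3)(193/6 + (1/3)p_{Alta}), which gives (8/9)p_{Alta} = 350/9 ⇒ p_{Alta} = 43.75.
Then p_{Borealis} = 193/6 + (1/3)·43.75 = 46.75.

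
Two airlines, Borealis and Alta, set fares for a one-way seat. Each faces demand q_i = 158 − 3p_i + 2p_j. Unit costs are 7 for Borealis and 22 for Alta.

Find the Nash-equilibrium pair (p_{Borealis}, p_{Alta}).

Borealis's profit: π = (p_{Borealis} − 7)(158 − 3p_{Borealis} + 2p_{Alta}).
∂π/∂p_{Borealis} = 179 − 6p_{Borealis} + 2p_{Alta} = 0 ⇒ p_{Borealis} = 179/6 + (1/3)p_{Alta}.
Similarly p_{Alta} = 112/3 + (1/3)p_{Borealis}.
Substituting the second reaction function into the first: p_{Borealis} = 179/6 + (1/3)(112/3 + (1/3)p_{Borealis}), which gives (8/9)p_{Borealis} = 761/18 ⇒ p_{Borealis} = 47.5625.
Then p_{Alta} = 112/3 + (1/3)·47.5625 = 53.1875.

47.5625, 53.1875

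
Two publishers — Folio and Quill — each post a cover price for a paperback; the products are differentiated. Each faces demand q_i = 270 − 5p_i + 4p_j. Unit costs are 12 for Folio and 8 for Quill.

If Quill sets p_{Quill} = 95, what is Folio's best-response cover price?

Folio's profit: π = (p_{Folio} − 12)(270 − 5p_{Folio} + 4p_{Quill}).
∂π/∂p_{Folio} = 330 − 10p_{Folio} + 4p_{Quill} = 0 ⇒ p_{Folio} = 33 + 0.4p_{Quill}.
At p_{Quill} = 95: p_{Folio} = 33 + 0.4·95 = 71.

71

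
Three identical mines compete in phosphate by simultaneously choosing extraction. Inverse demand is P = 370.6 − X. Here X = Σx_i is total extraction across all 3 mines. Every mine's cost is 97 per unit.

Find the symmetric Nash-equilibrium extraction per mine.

68.4

A representative mine's profit is π_i = x_i(370.6 − X) − 97x_i, with X = x_i + Σ_{j≠i} x_j.
First-order condition: 273.6 − 2x_i − Σ_{j≠i} x_j = 0.
With identical mines, set every x_j = x: then 273.6 − 2x − 2x = 0, i.e. x = 273.6/4 = 68.4.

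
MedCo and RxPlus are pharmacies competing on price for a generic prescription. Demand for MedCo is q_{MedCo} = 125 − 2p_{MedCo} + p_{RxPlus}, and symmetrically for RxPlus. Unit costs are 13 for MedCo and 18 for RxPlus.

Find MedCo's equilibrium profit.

MedCo's profit: π = (p_{MedCo} − 13)(125 − 2p_{MedCo} + p_{RxPlus}).
∂π/∂p_{MedCo} = 151 − 4p_{MedCo} + p_{RxPlus} = 0 ⇒ p_{MedCo} = 37.75 + 0.25p_{RxPlus}.
Similarly p_{RxPlus} = 40.25 + 0.25p_{MedCo}.
Plugging p_{RxPlus} into MedCo's best response: p_{MedCo} = 37.75 + 0.25(40.25 + 0.25p_{MedCo}) ⇒ 0.9375p_{MedCo} = 47.8125, so p_{MedCo} = 51.
Then p_{RxPlus} = 40.25 + 0.25·51 = 53.
q_{MedCo} = 125 − 2·51 + 53 = 76.
Profit = (51 − 13)·76 = 2888.

2888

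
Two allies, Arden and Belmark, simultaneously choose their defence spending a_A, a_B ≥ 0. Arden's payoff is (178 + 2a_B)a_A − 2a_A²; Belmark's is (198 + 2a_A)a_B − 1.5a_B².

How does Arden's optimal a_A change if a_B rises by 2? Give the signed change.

Expanding Arden's payoff: 178a_A + 2a_Ba_A − 2a_A².
∂π/∂a_A = 178 + 2a_B − 4a_A = 0, so a_A = 44.5 + 0.5a_B.
The reaction-function slope is 0.5, so a 2-unit rise in a_B moves a_A by 0.5 × 2 = 1. Arden's best response rises — the actions are strategic complements.

1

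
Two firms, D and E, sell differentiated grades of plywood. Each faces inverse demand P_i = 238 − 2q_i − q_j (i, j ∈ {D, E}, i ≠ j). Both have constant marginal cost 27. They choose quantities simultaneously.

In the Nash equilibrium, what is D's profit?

Firm D's profit: π = q_D(238 − 2q_D − q_E) − 27q_D.
∂π/∂q_D = 211 − 4q_D − q_E = 0 ⇒ q_D = 52.75 − 0.25q_E.
The game is symmetric, so in equilibrium q_E = q_D: the reaction function gives 1.25q_D = 52.75, hence q_D = 42.2.
P_D = 238 − 2·42.2 − 42.2 = 111.4.
Profit = (111.4 − 27)·42.2 = 3561.68.

3561.68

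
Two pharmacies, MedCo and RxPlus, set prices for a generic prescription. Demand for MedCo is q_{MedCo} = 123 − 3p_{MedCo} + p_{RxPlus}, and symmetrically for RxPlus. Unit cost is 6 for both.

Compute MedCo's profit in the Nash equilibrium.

MedCo's profit: π = (p_{MedCo} − 6)(123 − 3p_{MedCo} + p_{RxPlus}).
∂π/∂p_{MedCo} = 141 − 6p_{MedCo} + p_{RxPlus} = 0 ⇒ p_{MedCo} = 23.5 + (1/6)p_{RxPlus}.
The game is symmetric, so in equilibrium p_{RxPlus} = p_{MedCo}: the reaction function gives (5/6)p_{MedCo} = 23.5, hence p_{MedCo} = 28.2.
q_{MedCo} = 123 − 3·28.2 + 28.2 = 66.6.
Profit = (28.2 − 6)·66.6 = 1478.52.

1478.52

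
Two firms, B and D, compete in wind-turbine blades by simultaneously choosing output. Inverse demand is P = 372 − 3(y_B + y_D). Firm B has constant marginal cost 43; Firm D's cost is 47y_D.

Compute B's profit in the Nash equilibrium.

Firm B's profit: π = y_B(372 − 3(y_B + y_D)) − 43y_B.
∂π/∂y_B = 329 − 6y_B − 3y_D = 0, so y_B = 329/6 − 0.5y_D.
By the same steps for D: y_D = 325/6 − 0.5y_B.
Plugging y_D into B's best response: y_B = 329/6 − 0.5(325/6 − 0.5y_B) ⇒ 0.75y_B = 27.75, so y_B = 37.
Then y_D = 325/6 − 0.5·37 = 107/3.
Price P = 372 − 3·(218/3) = 154.
B's profit: (154 − 43)·37 = 4107.

4107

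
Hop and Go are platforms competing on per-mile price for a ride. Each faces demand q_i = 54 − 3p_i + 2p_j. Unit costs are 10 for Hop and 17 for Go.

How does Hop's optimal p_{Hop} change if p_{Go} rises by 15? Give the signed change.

Hop's profit: π = (p_{Hop} − 10)(54 − 3p_{Hop} + 2p_{Go}).
∂π/∂p_{Hop} = 84 − 6p_{Hop} + 2p_{Go} = 0 ⇒ p_{Hop} = 14 + (1/3)p_{Go}.
The reaction-function slope is 1/3, so a 15-unit rise in p_{Go} moves p_{Hop} by 1/3 × 15 = 5. Hop's best response rises — the actions are strategic complements.

5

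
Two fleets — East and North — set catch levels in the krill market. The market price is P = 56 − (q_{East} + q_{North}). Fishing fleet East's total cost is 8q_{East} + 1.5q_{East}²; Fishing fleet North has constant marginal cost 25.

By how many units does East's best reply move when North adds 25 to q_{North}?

Fishing fleet East's profit: π = q_{East}(56 − (q_{East} + q_{North})) − 8q_{East} − 1.5q_{East}².
∂π/∂q_{East} = 48 − 5q_{East} − q_{North} = 0, so q_{East} = 9.6 − 0.2q_{North}.
The reaction-function slope is −0.2, so a 25-unit rise in q_{North} moves q_{East} by −0.2 × 25 = −5. East's best response falls — the actions are strategic substitutes.

-5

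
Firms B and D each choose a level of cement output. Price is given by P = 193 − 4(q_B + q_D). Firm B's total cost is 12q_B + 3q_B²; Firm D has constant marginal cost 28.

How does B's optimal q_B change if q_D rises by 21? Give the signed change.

Firm B's profit: π = q_B(193 − 4(q_B + q_D)) − 12q_B − 3q_B².
∂π/∂q_B = 181 − 14q_B − 4q_D = 0, so q_B = 181/14 − (2/7)q_D.
The reaction-function slope is −2/7, so a 21-unit rise in q_D moves q_B by −2/7 × 21 = −6. B's best response falls — the actions are strategic substitutes.

-6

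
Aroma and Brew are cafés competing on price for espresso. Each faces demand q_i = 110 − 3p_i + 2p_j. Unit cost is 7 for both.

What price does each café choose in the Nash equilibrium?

32.75

Aroma's profit: π = (p_{Aroma} − 7)(110 − 3p_{Aroma} + 2p_{Brew}).
∂π/∂p_{Aroma} = 131 − 6p_{Aroma} + 2p_{Brew} = 0 ⇒ p_{Aroma} = 131/6 + (1/3)p_{Brew}.
By symmetry p_{Brew} = p_{Aroma}; substituting into the reaction function, (2/3)p_{Aroma} = 131/6 and p_{Aroma} = 32.75.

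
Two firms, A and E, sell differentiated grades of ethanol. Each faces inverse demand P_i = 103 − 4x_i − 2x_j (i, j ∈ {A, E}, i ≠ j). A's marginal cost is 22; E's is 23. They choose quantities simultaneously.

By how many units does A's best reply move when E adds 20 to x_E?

Firm A's profit: π = x_A(103 − 4x_A − 2x_E) − 22x_A.
∂π/∂x_A = 81 − 8x_A − 2x_E = 0 ⇒ x_A = 10.125 − 0.25x_E.
The reaction-function slope is −0.25, so a 20-unit rise in x_E moves x_A by −0.25 × 20 = −5. A's best response falls — the actions are strategic substitutes.

-5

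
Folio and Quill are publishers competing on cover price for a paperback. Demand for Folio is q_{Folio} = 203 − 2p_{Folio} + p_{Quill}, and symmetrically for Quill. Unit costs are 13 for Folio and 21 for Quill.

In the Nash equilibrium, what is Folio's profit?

8294.72

Folio's profit: π = (p_{Folio} − 13)(203 − 2p_{Folio} + p_{Quill}).
∂π/∂p_{Folio} = 229 − 4p_{Folio} + p_{Quill} = 0 ⇒ p_{Folio} = 57.25 + 0.25p_{Quill}.
Similarly p_{Quill} = 61.25 + 0.25p_{Folio}.
Plugging p_{Quill} into Folio's best response: p_{Folio} = 57.25 + 0.25(61.25 + 0.25p_{Folio}) ⇒ 0.9375p_{Folio} = 72.5625, so p_{Folio} = 77.4.
Then p_{Quill} = 61.25 + 0.25·77.4 = 80.6.
q_{Folio} = 203 − 2·77.4 + 80.6 = 128.8.
Profit = (77.4 − 13)·128.8 = 8294.72.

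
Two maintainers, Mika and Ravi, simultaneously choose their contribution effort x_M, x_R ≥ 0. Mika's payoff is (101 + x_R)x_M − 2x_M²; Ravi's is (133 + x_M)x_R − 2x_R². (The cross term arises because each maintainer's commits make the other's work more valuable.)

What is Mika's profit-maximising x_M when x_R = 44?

36.25

Expanding Mika's payoff: 101x_M + x_Rx_M − 2x_M².
∂π/∂x_M = 101 + x_R − 4x_M = 0, so x_M = 25.25 + 0.25x_R.
At x_R = 44: x_M = 25.25 + 0.25·44 = 36.25.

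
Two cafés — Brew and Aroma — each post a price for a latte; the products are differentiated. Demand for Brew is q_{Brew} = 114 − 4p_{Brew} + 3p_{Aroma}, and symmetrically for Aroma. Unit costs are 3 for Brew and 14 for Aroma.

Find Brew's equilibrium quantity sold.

Brew's profit: π = (p_{Brew} − 3)(114 − 4p_{Brew} + 3p_{Aroma}).
∂π/∂p_{Brew} = 126 − 8p_{Brew} + 3p_{Aroma} = 0 ⇒ p_{Brew} = 15.75 + 0.375p_{Aroma}.
Similarly p_{Aroma} = 21.25 + 0.375p_{Brew}.
Substituting the second reaction function into the first: p_{Brew} = 15.75 + 0.375(21.25 + 0.375p_{Brew}), which gives (55/64)p_{Brew} = 759/32 ⇒ p_{Brew} = 27.6.
Then p_{Aroma} = 21.25 + 0.375·27.6 = 31.6.
q_{Brew} = 114 − 4·27.6 + 3·31.6 = 98.4.

98.4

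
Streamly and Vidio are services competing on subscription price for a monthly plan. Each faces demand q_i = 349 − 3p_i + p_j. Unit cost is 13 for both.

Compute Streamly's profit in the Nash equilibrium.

Streamly's profit: π = (p_{Streamly} − 13)(349 − 3p_{Streamly} + p_{Vidio}).
∂π/∂p_{Streamly} = 388 − 6p_{Streamly} + p_{Vidio} = 0 ⇒ p_{Streamly} = 194/3 + (1/6)p_{Vidio}.
The game is symmetric, so in equilibrium p_{Vidio} = p_{Streamly}: the reaction function gives (5/6)p_{Streamly} = 194/3, hence p_{Streamly} = 77.6.
q_{Streamly} = 349 − 3·77.6 + 77.6 = 193.8.
Profit = (77.6 − 13)·193.8 = 12519.48.

12519.48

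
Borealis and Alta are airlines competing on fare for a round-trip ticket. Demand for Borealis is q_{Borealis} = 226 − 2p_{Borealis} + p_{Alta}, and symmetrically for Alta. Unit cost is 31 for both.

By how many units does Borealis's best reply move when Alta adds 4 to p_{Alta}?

Borealis's profit: π = (p_{Borealis} − 31)(226 − 2p_{Borealis} + p_{Alta}).
∂π/∂p_{Borealis} = 288 − 4p_{Borealis} + p_{Alta} = 0 ⇒ p_{Borealis} = 72 + 0.25p_{Alta}.
The reaction-function slope is 0.25, so a 4-unit rise in p_{Alta} moves p_{Borealis} by 0.25 × 4 = 1. Borealis's best response rises — the actions are strategic complements.

1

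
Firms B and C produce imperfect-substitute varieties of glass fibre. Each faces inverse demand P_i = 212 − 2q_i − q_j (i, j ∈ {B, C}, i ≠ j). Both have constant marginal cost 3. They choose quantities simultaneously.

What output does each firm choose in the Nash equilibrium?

41.8

Firm B's profit: π = q_B(212 − 2q_B − q_C) − 3q_B.
∂π/∂q_B = 209 − 4q_B − q_C = 0 ⇒ q_B = 52.25 − 0.25q_C.
Setting q_B = q_C in the reaction function: q_B = 52.25 − 0.25q_B, so q_B = 52.25 / 1.25 = 41.8.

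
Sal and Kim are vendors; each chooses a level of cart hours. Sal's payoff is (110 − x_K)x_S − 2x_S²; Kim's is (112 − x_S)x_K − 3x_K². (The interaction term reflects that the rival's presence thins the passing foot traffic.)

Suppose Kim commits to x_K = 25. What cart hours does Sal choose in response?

21.25

Expanding Sal's payoff: 110x_S − x_Kx_S − 2x_S².
∂π/∂x_S = 110 − x_K − 4x_S = 0, so x_S = 27.5 − 0.25x_K.
At x_K = 25: x_S = 27.5 − 0.25·25 = 21.25.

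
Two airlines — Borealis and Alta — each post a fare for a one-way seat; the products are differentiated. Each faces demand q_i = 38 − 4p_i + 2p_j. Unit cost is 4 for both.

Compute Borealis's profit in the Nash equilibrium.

Borealis's profit: π = (p_{Borealis} − 4)(38 − 4p_{Borealis} + 2p_{Alta}).
∂π/∂p_{Borealis} = 54 − 8p_{Borealis} + 2p_{Alta} = 0 ⇒ p_{Borealis} = 6.75 + 0.25p_{Alta}.
Setting p_{Borealis} = p_{Alta} in the reaction function: p_{Borealis} = 6.75 + 0.25p_{Borealis}, so p_{Borealis} = 6.75 / 0.75 = 9.
q_{Borealis} = 38 − 4·9 + 2·9 = 20.
Profit = (9 − 4)·20 = 100.

100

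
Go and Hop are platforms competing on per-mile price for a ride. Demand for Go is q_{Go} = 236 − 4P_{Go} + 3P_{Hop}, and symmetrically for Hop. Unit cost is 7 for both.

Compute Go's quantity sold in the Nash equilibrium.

Go's profit: π = (P_{Go} − 7)(236 − 4P_{Go} + 3P_{Hop}).
∂π/∂P_{Go} = 264 − 8P_{Go} + 3P_{Hop} = 0 ⇒ P_{Go} = 33 + 0.375P_{Hop}.
The game is symmetric, so in equilibrium P_{Hop} = P_{Go}: the reaction function gives 0.625P_{Go} = 33, hence P_{Go} = 52.8.
q_{Go} = 236 − 4·52.8 + 3·52.8 = 183.2.

183.2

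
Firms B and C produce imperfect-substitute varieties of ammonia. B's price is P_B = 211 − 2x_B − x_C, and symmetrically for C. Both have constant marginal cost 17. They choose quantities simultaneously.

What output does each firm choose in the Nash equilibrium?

38.8

Firm B's profit: π = x_B(211 − 2x_B − x_C) − 17x_B.
∂π/∂x_B = 194 − 4x_B − x_C = 0 ⇒ x_B = 48.5 − 0.25x_C.
Setting x_B = x_C in the reaction function: x_B = 48.5 − 0.25x_B, so x_B = 48.5 / 1.25 = 38.8.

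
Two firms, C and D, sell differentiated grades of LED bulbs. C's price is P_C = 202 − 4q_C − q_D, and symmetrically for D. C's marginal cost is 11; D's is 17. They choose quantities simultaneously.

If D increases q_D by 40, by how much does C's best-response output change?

Firm C's profit: π = q_C(202 − 4q_C − q_D) − 11q_C.
∂π/∂q_C = 191 − 8q_C − q_D = 0 ⇒ q_C = 23.875 − 0.125q_D.
The reaction-function slope is −0.125, so a 40-unit rise in q_D moves q_C by −0.125 × 40 = −5. C's best response falls — the actions are strategic substitutes.

-5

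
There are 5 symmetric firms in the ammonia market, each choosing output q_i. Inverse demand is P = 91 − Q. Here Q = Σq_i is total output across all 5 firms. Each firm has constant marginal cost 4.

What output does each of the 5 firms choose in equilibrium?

A representative firm's profit is π_i = q_i(91 − Q) − 4q_i, with Q = q_i + Σ_{j≠i} q_j.
First-order condition: 87 − 2q_i − Σ_{j≠i} q_j = 0.
In a symmetric equilibrium every firm chooses the same q, so Σ_{j≠i} q_j = 4q. The condition becomes 87 − 6q = 0, giving q = 87/6 = 14.5.

14.5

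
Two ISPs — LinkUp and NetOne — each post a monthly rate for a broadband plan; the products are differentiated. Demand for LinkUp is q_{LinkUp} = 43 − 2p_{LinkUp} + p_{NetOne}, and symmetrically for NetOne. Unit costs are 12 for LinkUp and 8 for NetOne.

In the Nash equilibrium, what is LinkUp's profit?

192.08

LinkUp's profit: π = (p_{LinkUp} − 12)(43 − 2p_{LinkUp} + p_{NetOne}).
∂π/∂p_{LinkUp} = 67 − 4p_{LinkUp} + p_{NetOne} = 0 ⇒ p_{LinkUp} = 16.75 + 0.25p_{NetOne}.
Similarly p_{NetOne} = 14.75 + 0.25p_{LinkUp}.
Plugging p_{NetOne} into LinkUp's best response: p_{LinkUp} = 16.75 + 0.25(14.75 + 0.25p_{LinkUp}) ⇒ 0.9375p_{LinkUp} = 20.4375, so p_{LinkUp} = 21.8.
Then p_{NetOne} = 14.75 + 0.25·21.8 = 20.2.
q_{LinkUp} = 43 − 2·21.8 + 20.2 = 19.6.
Profit = (21.8 − 12)·19.6 = 192.08.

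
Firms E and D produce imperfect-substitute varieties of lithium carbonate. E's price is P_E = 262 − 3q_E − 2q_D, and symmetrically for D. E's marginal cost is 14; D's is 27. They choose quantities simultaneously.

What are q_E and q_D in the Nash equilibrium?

31.8125, 28.5625

Firm E's profit: π = q_E(262 − 3q_E − 2q_D) − 14q_E.
∂π/∂q_E = 248 − 6q_E − 2q_D = 0 ⇒ q_E = 124/3 − (1/3)q_D.
Similarly q_D = 235/6 − (1/3)q_E.
Solving the two reaction functions simultaneously: (1 − (−1/3)(−1/3))q_E = 124/3 − (1/3)·(235/6), so (8/9)q_E = 509/18 and q_E = 31.8125.
Then q_D = 235/6 − (1/3)·31.8125 = 28.5625.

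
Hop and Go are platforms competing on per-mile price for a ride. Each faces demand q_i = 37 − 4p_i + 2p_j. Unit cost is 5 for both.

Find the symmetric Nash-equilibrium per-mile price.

Hop's profit: π = (p_{Hop} − 5)(37 − 4p_{Hop} + 2p_{Go}).
∂π/∂p_{Hop} = 57 − 8p_{Hop} + 2p_{Go} = 0 ⇒ p_{Hop} = 7.125 + 0.25p_{Go}.
By symmetry p_{Go} = p_{Hop}; substituting into the reaction function, 0.75p_{Hop} = 7.125 and p_{Hop} = 9.5.

9.5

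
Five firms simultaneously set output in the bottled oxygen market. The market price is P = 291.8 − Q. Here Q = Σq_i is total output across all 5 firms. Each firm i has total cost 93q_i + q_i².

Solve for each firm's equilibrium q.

24.85

A representative firm's profit is π_i = q_i(291.8 − Q) − 93q_i − q_i², with Q = q_i + Σ_{j≠i} q_j.
First-order condition: 198.8 − 4q_i − Σ_{j≠i} q_j = 0.
With identical firms, set every q_j = q: then 198.8 − 4q − 4q = 0, i.e. q = 198.8/8 = 24.85.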